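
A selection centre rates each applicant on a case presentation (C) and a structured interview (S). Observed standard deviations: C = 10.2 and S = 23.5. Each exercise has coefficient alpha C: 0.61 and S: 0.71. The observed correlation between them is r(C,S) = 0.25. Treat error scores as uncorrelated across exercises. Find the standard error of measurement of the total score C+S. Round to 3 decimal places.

14.168

Var(total) = 656.29 + 119.85 = 776.14.
True-score variance = 455.562 + 119.85 = 575.412, so reliability = 0.7414.
Error variance = 776.14 − 575.412 = 200.728; SEM = √200.728 = 14.168.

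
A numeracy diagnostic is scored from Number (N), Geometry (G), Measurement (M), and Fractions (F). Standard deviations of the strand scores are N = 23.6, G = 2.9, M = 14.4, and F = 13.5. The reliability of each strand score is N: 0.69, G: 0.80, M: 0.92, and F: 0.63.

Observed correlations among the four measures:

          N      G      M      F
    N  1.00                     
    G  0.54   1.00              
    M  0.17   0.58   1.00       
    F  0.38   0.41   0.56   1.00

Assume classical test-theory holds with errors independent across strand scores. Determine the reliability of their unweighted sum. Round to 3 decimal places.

0.847

Var(N+G+M+F) = 23.6² + 2.9² + 14.4² + 13.5² + 2·[23.6·2.9·0.54 + 23.6·14.4·0.17 + 23.6·13.5·0.38 + 2.9·14.4·0.58 + 2.9·13.5·0.41 + 14.4·13.5·0.56] = 954.98 + 729.869 = 1684.85.
Because errors are independent across components, Cov(Tᵢ,Tⱼ) = Cov(Xᵢ,Xⱼ); the off-diagonal part of the true-score variance is the same as above.
True-score variance = [23.6²·0.69 + 2.9²·0.80 + 14.4²·0.92 + 13.5²·0.63] + 729.869 = 696.619 + 729.869 = 1426.49.
Reliability = 1426.49 / 1684.85 = 0.847.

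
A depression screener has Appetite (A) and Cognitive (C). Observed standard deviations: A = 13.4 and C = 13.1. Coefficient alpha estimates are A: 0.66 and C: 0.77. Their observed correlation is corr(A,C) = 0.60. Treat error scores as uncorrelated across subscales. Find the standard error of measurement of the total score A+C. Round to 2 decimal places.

Var(total) = 351.17 + 210.648 = 561.818.
True-score variance = 250.649 + 210.648 = 461.297, so reliability = 0.8211.
Error variance = 561.818 − 461.297 = 100.521; SEM = √100.521 = 10.03.

10.03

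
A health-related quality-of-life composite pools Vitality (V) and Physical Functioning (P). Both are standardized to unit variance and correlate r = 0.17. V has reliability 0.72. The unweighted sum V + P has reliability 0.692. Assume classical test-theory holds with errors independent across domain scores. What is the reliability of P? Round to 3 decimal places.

Var(V+P) = 2 + 2·0.17 = 2.340.
True-score variance = ρ_V + ρ_P + 2·0.17, so 0.692 = (0.72 + ρ_P + 0.34) / 2.340.
ρ_P = 0.692·2.340 − 0.72 − 0.34 = 0.559.

0.559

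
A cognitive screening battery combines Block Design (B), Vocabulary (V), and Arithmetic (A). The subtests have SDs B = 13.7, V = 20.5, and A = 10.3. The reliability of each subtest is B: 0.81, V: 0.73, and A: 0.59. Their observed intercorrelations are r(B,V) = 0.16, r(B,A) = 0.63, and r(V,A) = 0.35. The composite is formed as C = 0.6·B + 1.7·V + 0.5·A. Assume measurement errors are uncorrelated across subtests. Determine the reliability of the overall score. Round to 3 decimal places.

Var(C) = 0.6²·13.7² + 1.7²·20.5² + 0.5²·10.3² + 2·[1.02·13.7·20.5·0.16 + 0.3·13.7·10.3·0.63 + 0.85·20.5·10.3·0.35] = 1308.61 + 270.643 = 1579.26.
With uncorrelated errors the cross-covariances are all true-score covariance, so they carry over unchanged; only the diagonal terms shrink to ρᵢσᵢ².
True-score variance = [0.6²·13.7²·0.81 + 1.7²·20.5²·0.73 + 0.5²·10.3²·0.59] + 270.643 = 956.98 + 270.643 = 1227.62.
Reliability = 1227.62 / 1579.26 = 0.777.

0.777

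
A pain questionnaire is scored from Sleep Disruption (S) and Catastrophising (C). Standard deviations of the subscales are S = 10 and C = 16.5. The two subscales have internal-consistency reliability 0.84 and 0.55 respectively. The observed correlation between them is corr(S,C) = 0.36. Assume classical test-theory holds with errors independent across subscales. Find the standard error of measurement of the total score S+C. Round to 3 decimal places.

11.769

Var(total) = 372.25 + 118.8 = 491.05.
True-score variance = 233.738 + 118.8 = 352.538, so reliability = 0.7179.
Error variance = 491.05 − 352.538 = 138.512; SEM = √138.512 = 11.769.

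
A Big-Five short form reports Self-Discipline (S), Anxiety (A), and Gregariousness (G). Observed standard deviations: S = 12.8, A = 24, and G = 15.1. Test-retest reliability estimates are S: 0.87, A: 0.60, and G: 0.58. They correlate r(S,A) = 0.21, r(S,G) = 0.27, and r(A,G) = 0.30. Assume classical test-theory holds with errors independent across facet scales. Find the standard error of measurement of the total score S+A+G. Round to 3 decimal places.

18.640

Var(total) = 967.85 + 450.835 = 1418.69.
True-score variance = 620.387 + 450.835 = 1071.22, so reliability = 0.7551.
Error variance = 1418.69 − 1071.22 = 347.463; SEM = √347.463 = 18.640.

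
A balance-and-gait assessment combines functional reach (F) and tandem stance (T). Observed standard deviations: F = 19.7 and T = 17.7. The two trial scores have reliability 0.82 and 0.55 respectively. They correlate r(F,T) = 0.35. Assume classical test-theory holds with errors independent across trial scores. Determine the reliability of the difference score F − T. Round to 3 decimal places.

0.539

Var(F−T) = 19.7² + 17.7² − 2·19.7·17.7·0.35 = 701.38 − 244.083 = 457.297.
Under uncorrelated errors the observed covariances equal the true-score covariances, so only the own-variance terms attenuate.
True-score variance = [19.7²·0.82 + 17.7²·0.55] − 244.083 = 490.543 − 244.083 = 246.46.
Reliability = 246.46 / 457.297 = 0.539.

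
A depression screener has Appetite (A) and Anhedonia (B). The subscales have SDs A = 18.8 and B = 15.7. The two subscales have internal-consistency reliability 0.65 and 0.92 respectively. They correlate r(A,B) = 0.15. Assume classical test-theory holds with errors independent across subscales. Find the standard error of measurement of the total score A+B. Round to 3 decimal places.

11.976

Var(total) = 599.93 + 88.548 = 688.478.
True-score variance = 456.507 + 88.548 = 545.055, so reliability = 0.7917.
Error variance = 688.478 − 545.055 = 143.423; SEM = √143.423 = 11.976.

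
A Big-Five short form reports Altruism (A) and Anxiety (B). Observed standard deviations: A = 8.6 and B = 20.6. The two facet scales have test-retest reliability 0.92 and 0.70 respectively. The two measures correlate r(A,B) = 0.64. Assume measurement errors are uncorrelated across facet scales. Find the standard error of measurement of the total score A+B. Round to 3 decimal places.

11.542

Var(total) = 498.32 + 226.765 = 725.085.
True-score variance = 365.095 + 226.765 = 591.86, so reliability = 0.8163.
Error variance = 725.085 − 591.86 = 133.225; SEM = √133.225 = 11.542.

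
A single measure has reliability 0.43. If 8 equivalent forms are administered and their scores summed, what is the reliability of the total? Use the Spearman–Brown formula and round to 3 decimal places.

0.858

ρ_k = kρ / (1 + (k−1)ρ) = 8·0.43 / (1 + 7·0.43) = 3.440 / 4.010 = 0.858.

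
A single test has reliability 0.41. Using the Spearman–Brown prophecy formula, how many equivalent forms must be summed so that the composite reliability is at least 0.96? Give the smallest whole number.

k ≥ ρ*(1−ρ₁)/(ρ₁(1−ρ*)) = 0.96·0.59 / (0.41·0.04) = 34.537.
Smallest integer k = 35.

35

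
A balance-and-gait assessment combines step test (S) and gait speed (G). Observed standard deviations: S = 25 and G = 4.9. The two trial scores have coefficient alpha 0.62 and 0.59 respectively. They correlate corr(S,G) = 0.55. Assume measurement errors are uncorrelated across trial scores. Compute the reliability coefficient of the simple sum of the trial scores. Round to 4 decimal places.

0.6844

Var(S+G) = 25² + 4.9² + 2·[25·4.9·0.55] = 649.01 + 134.75 = 783.76.
With uncorrelated errors the cross-covariances are all true-score covariance, so they carry over unchanged; only the diagonal terms shrink to ρᵢσᵢ².
True-score variance = [25²·0.62 + 4.9²·0.59] + 134.75 = 401.666 + 134.75 = 536.416.
Reliability = 536.416 / 783.76 = 0.6844.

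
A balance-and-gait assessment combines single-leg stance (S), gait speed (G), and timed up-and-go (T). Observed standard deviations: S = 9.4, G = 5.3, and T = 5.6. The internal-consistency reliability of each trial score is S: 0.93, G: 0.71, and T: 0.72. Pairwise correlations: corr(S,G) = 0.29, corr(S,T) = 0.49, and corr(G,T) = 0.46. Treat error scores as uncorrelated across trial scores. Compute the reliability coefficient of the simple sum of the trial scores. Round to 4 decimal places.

0.9096

Var(S+G+T) = 9.4² + 5.3² + 5.6² + 2·[9.4·5.3·0.29 + 9.4·5.6·0.49 + 5.3·5.6·0.46] = 147.81 + 107.788 = 255.598.
With uncorrelated errors the cross-covariances are all true-score covariance, so they carry over unchanged; only the diagonal terms shrink to ρᵢσᵢ².
True-score variance = [9.4²·0.93 + 5.3²·0.71 + 5.6²·0.72] + 107.788 = 124.698 + 107.788 = 232.486.
Reliability = 232.486 / 255.598 = 0.9096.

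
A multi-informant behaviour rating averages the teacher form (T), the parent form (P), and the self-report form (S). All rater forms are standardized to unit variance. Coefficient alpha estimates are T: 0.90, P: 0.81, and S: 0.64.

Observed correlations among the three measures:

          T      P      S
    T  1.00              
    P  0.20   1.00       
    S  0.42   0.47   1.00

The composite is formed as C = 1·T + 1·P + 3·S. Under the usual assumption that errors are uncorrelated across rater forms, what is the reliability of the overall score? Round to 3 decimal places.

0.789

Var(C) = 1 + 1 + 3² + 2·[0.20 + 3·0.42 + 3·0.47] = 11 + 5.74 = 16.74.
With uncorrelated errors the cross-covariances are all true-score covariance, so they carry over unchanged; only the diagonal terms shrink to ρᵢσᵢ².
True-score variance = [0.90 + 0.81 + 3²·0.64] + 5.74 = 7.47 + 5.74 = 13.21.
Reliability = 13.21 / 16.74 = 0.789.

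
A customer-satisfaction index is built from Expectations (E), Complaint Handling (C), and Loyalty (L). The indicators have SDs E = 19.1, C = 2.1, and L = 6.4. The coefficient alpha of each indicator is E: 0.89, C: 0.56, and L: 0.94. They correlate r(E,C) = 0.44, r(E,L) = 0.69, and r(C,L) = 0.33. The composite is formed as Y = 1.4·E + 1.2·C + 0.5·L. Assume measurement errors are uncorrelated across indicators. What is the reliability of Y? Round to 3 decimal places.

0.910

Var(Y) = 1.4²·19.1² + 1.2²·2.1² + 0.5²·6.4² + 2·[1.68·19.1·2.1·0.44 + 0.7·19.1·6.4·0.69 + 0.6·2.1·6.4·0.33] = 731.618 + 182.705 = 914.323.
With uncorrelated errors the cross-covariances are all true-score covariance, so they carry over unchanged; only the diagonal terms shrink to ρᵢσᵢ².
True-score variance = [1.4²·19.1²·0.89 + 1.2²·2.1²·0.56 + 0.5²·6.4²·0.94] + 182.705 = 649.556 + 182.705 = 832.261.
Reliability = 832.261 / 914.323 = 0.910.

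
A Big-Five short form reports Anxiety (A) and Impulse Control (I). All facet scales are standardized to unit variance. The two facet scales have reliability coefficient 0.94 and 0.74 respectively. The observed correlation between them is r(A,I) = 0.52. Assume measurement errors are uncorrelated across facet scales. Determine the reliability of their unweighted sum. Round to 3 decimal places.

Var(A+I) = 2 + 2·[0.52] = 2 + 1.04 = 3.04.
Under uncorrelated errors the observed covariances equal the true-score covariances, so only the own-variance terms attenuate.
True-score variance = [0.94 + 0.74] + 1.04 = 1.68 + 1.04 = 2.72.
Reliability = 2.72 / 3.04 = 0.895.

0.895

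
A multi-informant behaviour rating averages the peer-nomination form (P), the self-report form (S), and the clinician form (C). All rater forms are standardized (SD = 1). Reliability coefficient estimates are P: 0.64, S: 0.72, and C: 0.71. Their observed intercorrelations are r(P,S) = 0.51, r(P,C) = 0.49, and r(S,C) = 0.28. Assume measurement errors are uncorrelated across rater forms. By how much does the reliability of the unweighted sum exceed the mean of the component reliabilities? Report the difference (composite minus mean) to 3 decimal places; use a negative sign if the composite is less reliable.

0.143

Var(sum) = 3 + 2.56 = 5.56; true-score variance = 2.07 + 2.56 = 4.63; composite reliability = 0.8327.
Mean component reliability = 0.6900.
Difference = 0.8327 − 0.6900 = 0.143.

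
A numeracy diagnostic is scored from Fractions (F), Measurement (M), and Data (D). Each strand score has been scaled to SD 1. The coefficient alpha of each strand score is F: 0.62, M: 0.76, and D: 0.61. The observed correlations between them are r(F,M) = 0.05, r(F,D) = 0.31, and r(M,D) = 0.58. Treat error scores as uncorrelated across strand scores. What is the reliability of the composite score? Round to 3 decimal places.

0.793

Var(F+M+D) = 3 + 2·[0.05 + 0.31 + 0.58] = 3 + 1.88 = 4.88.
Because errors are independent across components, Cov(Tᵢ,Tⱼ) = Cov(Xᵢ,Xⱼ); the off-diagonal part of the true-score variance is the same as above.
True-score variance = [0.62 + 0.76 + 0.61] + 1.88 = 1.99 + 1.88 = 3.87.
Reliability = 3.87 / 4.88 = 0.793.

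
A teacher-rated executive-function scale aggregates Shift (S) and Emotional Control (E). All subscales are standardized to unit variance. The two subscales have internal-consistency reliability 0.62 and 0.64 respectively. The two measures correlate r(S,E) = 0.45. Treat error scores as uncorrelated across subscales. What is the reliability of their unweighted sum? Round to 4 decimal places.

Var(S+E) = 2 + 2·[0.45] = 2 + 0.9 = 2.9.
Because errors are independent across components, Cov(Tᵢ,Tⱼ) = Cov(Xᵢ,Xⱼ); the off-diagonal part of the true-score variance is the same as above.
True-score variance = [0.62 + 0.64] + 0.9 = 1.26 + 0.9 = 2.16.
Reliability = 2.16 / 2.9 = 0.7448.

0.7448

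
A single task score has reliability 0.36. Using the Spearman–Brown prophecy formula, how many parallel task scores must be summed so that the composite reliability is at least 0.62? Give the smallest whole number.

k ≥ ρ*(1−ρ₁)/(ρ₁(1−ρ*)) = 0.62·0.64 / (0.36·0.38) = 2.901.
Smallest integer k = 3.

3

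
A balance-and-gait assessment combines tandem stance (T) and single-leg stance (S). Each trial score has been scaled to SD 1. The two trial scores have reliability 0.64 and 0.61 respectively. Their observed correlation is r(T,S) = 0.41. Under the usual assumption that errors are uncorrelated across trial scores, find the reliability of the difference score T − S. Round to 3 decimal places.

Var(T−S) = 1 + 1 − 2·0.41 = 2 − 0.82 = 1.18.
Under uncorrelated errors the observed covariances equal the true-score covariances, so only the own-variance terms attenuate.
True-score variance = [0.64 + 0.61] − 0.82 = 1.25 − 0.82 = 0.43.
Reliability = 0.43 / 1.18 = 0.364.

0.364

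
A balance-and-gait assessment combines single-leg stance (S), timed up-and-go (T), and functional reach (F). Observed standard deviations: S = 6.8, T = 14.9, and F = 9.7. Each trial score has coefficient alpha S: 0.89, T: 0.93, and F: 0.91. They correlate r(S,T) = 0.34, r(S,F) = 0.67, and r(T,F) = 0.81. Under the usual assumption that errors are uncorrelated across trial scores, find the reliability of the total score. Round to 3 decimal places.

0.961

Var(S+T+F) = 6.8² + 14.9² + 9.7² + 2·[6.8·14.9·0.34 + 6.8·9.7·0.67 + 14.9·9.7·0.81] = 362.34 + 391.423 = 753.763.
With uncorrelated errors the cross-covariances are all true-score covariance, so they carry over unchanged; only the diagonal terms shrink to ρᵢσᵢ².
True-score variance = [6.8²·0.89 + 14.9²·0.93 + 9.7²·0.91] + 391.423 = 333.245 + 391.423 = 724.667.
Reliability = 724.667 / 753.763 = 0.961.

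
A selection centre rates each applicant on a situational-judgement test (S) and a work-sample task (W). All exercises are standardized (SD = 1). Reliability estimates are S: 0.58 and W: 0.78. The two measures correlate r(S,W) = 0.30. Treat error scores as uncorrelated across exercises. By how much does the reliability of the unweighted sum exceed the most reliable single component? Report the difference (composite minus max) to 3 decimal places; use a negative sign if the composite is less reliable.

-0.026

Var(sum) = 2 + 0.6 = 2.6; true-score variance = 1.36 + 0.6 = 1.96; composite reliability = 0.7538.
Max component reliability = 0.7800.
Difference = 0.7538 − 0.7800 = -0.026.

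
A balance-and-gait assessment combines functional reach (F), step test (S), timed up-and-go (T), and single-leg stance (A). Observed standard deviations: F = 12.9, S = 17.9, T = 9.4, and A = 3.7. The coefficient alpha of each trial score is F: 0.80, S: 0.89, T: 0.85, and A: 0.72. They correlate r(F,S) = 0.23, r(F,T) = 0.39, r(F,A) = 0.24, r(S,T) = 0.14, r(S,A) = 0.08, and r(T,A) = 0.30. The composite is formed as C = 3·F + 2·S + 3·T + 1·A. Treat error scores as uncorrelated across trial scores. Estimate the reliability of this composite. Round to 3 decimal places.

Var(C) = 3²·12.9² + 2²·17.9² + 3²·9.4² + 3.7² + 2·[6·12.9·17.9·0.23 + 9·12.9·9.4·0.39 + 3·12.9·3.7·0.24 + 6·17.9·9.4·0.14 + 2·17.9·3.7·0.08 + 3·9.4·3.7·0.30] = 3588.26 + 1923.76 = 5512.02.
Because errors are independent across components, Cov(Tᵢ,Tⱼ) = Cov(Xᵢ,Xⱼ); the off-diagonal part of the true-score variance is the same as above.
True-score variance = [3²·12.9²·0.80 + 2²·17.9²·0.89 + 3²·9.4²·0.85 + 3.7²·0.72] + 1923.76 = 3024.62 + 1923.76 = 4948.38.
Reliability = 4948.38 / 5512.02 = 0.898.

0.898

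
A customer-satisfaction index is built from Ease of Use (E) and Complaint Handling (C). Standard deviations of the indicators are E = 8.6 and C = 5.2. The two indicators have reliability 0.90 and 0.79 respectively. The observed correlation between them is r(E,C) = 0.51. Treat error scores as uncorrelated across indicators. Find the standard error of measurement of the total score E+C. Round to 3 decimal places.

3.616

Var(total) = 101 + 45.6144 = 146.614.
True-score variance = 87.9256 + 45.6144 = 133.54, so reliability = 0.9108.
Error variance = 146.614 − 133.54 = 13.0744; SEM = √13.0744 = 3.616.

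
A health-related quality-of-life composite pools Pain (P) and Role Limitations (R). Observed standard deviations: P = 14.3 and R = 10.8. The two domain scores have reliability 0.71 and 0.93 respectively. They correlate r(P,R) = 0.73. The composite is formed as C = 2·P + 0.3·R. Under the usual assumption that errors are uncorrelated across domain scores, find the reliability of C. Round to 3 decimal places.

Var(C) = 2²·14.3² + 0.3²·10.8² + 2·[0.6·14.3·10.8·0.73] = 828.458 + 135.289 = 963.747.
Under uncorrelated errors the observed covariances equal the true-score covariances, so only the own-variance terms attenuate.
True-score variance = [2²·14.3²·0.71 + 0.3²·10.8²·0.93] + 135.289 = 590.514 + 135.289 = 725.804.
Reliability = 725.804 / 963.747 = 0.753.

0.753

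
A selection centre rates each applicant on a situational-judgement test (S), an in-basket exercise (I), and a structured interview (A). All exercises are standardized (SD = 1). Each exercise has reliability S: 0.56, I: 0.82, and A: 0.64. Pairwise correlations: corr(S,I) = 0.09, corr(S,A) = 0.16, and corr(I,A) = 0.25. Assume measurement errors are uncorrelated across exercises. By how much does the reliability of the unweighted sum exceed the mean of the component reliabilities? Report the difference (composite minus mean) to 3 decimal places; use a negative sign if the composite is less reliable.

0.082

Var(sum) = 3 + 1 = 4; true-score variance = 2.02 + 1 = 3.02; composite reliability = 0.7550.
Mean component reliability = 0.6733.
Difference = 0.7550 − 0.6733 = 0.082.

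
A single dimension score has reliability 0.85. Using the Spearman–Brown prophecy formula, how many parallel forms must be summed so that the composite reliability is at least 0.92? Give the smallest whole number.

3

k ≥ ρ*(1−ρ₁)/(ρ₁(1−ρ*)) = 0.92·0.15 / (0.85·0.08) = 2.029.
Smallest integer k = 3.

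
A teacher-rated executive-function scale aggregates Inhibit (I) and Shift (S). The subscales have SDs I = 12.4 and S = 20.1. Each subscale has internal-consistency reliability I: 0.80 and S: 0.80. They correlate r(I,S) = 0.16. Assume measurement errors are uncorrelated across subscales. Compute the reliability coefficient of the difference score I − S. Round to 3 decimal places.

Var(I−S) = 12.4² + 20.1² − 2·12.4·20.1·0.16 = 557.77 − 79.7568 = 478.013.
With uncorrelated errors the cross-covariances are all true-score covariance, so they carry over unchanged; only the diagonal terms shrink to ρᵢσᵢ².
True-score variance = [12.4²·0.80 + 20.1²·0.80] − 79.7568 = 446.216 − 79.7568 = 366.459.
Reliability = 366.459 / 478.013 = 0.767.

0.767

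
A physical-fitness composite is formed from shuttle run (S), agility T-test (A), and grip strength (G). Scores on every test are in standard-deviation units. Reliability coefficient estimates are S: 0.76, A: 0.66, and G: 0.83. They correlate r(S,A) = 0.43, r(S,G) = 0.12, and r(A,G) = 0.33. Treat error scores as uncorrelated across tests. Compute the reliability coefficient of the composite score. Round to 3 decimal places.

0.842

Var(S+A+G) = 3 + 2·[0.43 + 0.12 + 0.33] = 3 + 1.76 = 4.76.
Because errors are independent across components, Cov(Tᵢ,Tⱼ) = Cov(Xᵢ,Xⱼ); the off-diagonal part of the true-score variance is the same as above.
True-score variance = [0.76 + 0.66 + 0.83] + 1.76 = 2.25 + 1.76 = 4.01.
Reliability = 4.01 / 4.76 = 0.842.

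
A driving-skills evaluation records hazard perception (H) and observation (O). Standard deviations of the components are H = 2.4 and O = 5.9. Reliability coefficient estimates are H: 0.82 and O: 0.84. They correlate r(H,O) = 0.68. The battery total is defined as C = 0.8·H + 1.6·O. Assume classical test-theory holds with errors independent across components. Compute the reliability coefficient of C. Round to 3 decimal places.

Var(C) = 0.8²·2.4² + 1.6²·5.9² + 2·[1.28·2.4·5.9·0.68] = 92.8 + 24.6497 = 117.45.
Because errors are independent across components, Cov(Tᵢ,Tⱼ) = Cov(Xᵢ,Xⱼ); the off-diagonal part of the true-score variance is the same as above.
True-score variance = [0.8²·2.4²·0.82 + 1.6²·5.9²·0.84] + 24.6497 = 77.8783 + 24.6497 = 102.528.
Reliability = 102.528 / 117.45 = 0.873.

0.873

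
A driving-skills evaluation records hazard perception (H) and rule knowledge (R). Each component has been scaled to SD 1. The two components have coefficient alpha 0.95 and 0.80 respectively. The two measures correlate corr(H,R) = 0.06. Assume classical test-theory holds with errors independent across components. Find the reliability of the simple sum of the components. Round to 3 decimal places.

0.882

Var(H+R) = 2 + 2·[0.06] = 2 + 0.12 = 2.12.
With uncorrelated errors the cross-covariances are all true-score covariance, so they carry over unchanged; only the diagonal terms shrink to ρᵢσᵢ².
True-score variance = [0.95 + 0.80] + 0.12 = 1.75 + 0.12 = 1.87.
Reliability = 1.87 / 2.12 = 0.882.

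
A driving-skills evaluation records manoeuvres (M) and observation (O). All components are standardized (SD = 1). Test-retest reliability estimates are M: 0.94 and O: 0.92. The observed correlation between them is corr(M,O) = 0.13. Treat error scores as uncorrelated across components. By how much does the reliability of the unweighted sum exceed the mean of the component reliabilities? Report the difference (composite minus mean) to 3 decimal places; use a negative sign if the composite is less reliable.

Var(sum) = 2 + 0.26 = 2.26; true-score variance = 1.86 + 0.26 = 2.12; composite reliability = 0.9381.
Mean component reliability = 0.9300.
Difference = 0.9381 − 0.9300 = 0.008.

0.008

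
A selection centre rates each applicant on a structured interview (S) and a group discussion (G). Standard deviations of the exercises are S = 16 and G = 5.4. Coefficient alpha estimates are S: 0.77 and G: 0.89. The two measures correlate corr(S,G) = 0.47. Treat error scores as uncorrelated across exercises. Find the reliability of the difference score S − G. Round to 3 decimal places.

0.696

Var(S−G) = 16² + 5.4² − 2·16·5.4·0.47 = 285.16 − 81.216 = 203.944.
Under uncorrelated errors the observed covariances equal the true-score covariances, so only the own-variance terms attenuate.
True-score variance = [16²·0.77 + 5.4²·0.89] − 81.216 = 223.072 − 81.216 = 141.856.
Reliability = 141.856 / 203.944 = 0.696.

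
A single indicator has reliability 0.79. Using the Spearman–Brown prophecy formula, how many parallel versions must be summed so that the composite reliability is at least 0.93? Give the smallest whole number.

4

k ≥ ρ*(1−ρ₁)/(ρ₁(1−ρ*)) = 0.93·0.21 / (0.79·0.07) = 3.532.
Smallest integer k = 4.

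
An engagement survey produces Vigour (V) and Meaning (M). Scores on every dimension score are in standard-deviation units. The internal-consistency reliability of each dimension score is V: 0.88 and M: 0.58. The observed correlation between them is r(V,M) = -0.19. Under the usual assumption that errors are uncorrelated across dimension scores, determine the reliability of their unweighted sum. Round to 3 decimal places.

Var(V+M) = 2 + 2·[(-0.19)] = 2 − 0.38 = 1.62.
Under uncorrelated errors the observed covariances equal the true-score covariances, so only the own-variance terms attenuate.
True-score variance = [0.88 + 0.58] − 0.38 = 1.46 − 0.38 = 1.08.
Reliability = 1.08 / 1.62 = 0.667.

0.667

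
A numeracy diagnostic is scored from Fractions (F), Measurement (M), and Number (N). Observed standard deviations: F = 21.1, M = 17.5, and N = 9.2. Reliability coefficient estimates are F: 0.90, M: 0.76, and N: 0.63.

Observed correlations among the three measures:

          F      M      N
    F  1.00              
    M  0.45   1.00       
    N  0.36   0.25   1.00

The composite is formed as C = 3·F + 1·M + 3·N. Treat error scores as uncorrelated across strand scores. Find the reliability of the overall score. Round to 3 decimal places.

Var(C) = 3²·21.1² + 17.5² + 3²·9.2² + 2·[3·21.1·17.5·0.45 + 9·21.1·9.2·0.36 + 3·17.5·9.2·0.25] = 5074.9 + 2496.37 = 7571.27.
Because errors are independent across components, Cov(Tᵢ,Tⱼ) = Cov(Xᵢ,Xⱼ); the off-diagonal part of the true-score variance is the same as above.
True-score variance = [3²·21.1²·0.90 + 17.5²·0.76 + 3²·9.2²·0.63] + 2496.37 = 4318.86 + 2496.37 = 6815.23.
Reliability = 6815.23 / 7571.27 = 0.900.

0.900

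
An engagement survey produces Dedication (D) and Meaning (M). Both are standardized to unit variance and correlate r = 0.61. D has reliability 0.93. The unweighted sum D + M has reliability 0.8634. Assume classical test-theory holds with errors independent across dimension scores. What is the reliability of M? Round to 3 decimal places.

Var(D+M) = 2 + 2·0.61 = 3.220.
True-score variance = ρ_D + ρ_M + 2·0.61, so 0.8634 = (0.93 + ρ_M + 1.22) / 3.220.
ρ_M = 0.8634·3.220 − 0.93 − 1.22 = 0.630.

0.630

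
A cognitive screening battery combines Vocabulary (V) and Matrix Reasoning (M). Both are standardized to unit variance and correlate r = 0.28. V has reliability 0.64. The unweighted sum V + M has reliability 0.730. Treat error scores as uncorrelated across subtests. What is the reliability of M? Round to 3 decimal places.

Var(V+M) = 2 + 2·0.28 = 2.560.
True-score variance = ρ_V + ρ_M + 2·0.28, so 0.730 = (0.64 + ρ_M + 0.56) / 2.560.
ρ_M = 0.730·2.560 − 0.64 − 0.56 = 0.669.

0.669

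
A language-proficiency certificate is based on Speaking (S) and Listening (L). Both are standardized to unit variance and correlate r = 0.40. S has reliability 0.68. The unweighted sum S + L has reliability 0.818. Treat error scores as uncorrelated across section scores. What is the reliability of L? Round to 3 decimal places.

Var(S+L) = 2 + 2·0.40 = 2.800.
True-score variance = ρ_S + ρ_L + 2·0.40, so 0.818 = (0.68 + ρ_L + 0.80) / 2.800.
ρ_L = 0.818·2.800 − 0.68 − 0.80 = 0.810.

0.810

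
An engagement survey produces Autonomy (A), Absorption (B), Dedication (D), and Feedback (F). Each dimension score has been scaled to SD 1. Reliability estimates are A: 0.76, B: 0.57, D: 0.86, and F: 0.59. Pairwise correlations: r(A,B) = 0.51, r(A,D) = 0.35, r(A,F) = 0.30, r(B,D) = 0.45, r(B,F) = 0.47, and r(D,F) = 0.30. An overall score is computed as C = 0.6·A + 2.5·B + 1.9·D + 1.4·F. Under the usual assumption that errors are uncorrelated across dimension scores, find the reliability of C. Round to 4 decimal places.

0.8311

Var(C) = 0.6² + 2.5² + 1.9² + 1.4² + 2·[1.5·0.51 + 1.14·0.35 + 0.84·0.30 + 4.75·0.45 + 3.5·0.47 + 2.66·0.30] = 12.18 + 11.993 = 24.173.
Under uncorrelated errors the observed covariances equal the true-score covariances, so only the own-variance terms attenuate.
True-score variance = [0.6²·0.76 + 2.5²·0.57 + 1.9²·0.86 + 1.4²·0.59] + 11.993 = 8.0971 + 11.993 = 20.0901.
Reliability = 20.0901 / 24.173 = 0.8311.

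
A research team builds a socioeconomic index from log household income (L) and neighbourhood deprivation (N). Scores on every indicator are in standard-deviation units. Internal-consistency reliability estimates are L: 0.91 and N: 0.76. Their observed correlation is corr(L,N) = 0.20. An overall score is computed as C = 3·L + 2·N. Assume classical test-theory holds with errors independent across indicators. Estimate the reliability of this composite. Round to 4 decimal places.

Var(C) = 3² + 2² + 2·[6·0.20] = 13 + 2.4 = 15.4.
Because errors are independent across components, Cov(Tᵢ,Tⱼ) = Cov(Xᵢ,Xⱼ); the off-diagonal part of the true-score variance is the same as above.
True-score variance = [3²·0.91 + 2²·0.76] + 2.4 = 11.23 + 2.4 = 13.63.
Reliability = 13.63 / 15.4 = 0.8851.

0.8851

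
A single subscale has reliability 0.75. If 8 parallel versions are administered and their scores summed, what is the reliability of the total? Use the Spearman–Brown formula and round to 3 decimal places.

ρ_k = kρ / (1 + (k−1)ρ) = 8·0.75 / (1 + 7·0.75) = 6.000 / 6.250 = 0.960.

0.960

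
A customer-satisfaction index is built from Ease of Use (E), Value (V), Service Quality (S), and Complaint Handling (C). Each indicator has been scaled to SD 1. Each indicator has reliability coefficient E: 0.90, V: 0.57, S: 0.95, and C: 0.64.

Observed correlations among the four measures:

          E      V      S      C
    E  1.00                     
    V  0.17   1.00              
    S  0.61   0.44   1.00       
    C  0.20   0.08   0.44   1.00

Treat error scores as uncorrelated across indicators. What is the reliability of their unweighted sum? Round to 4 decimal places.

0.8807

Var(E+V+S+C) = 4 + 2·[0.17 + 0.61 + 0.20 + 0.44 + 0.08 + 0.44] = 4 + 3.88 = 7.88.
Under uncorrelated errors the observed covariances equal the true-score covariances, so only the own-variance terms attenuate.
True-score variance = [0.90 + 0.57 + 0.95 + 0.64] + 3.88 = 3.06 + 3.88 = 6.94.
Reliability = 6.94 / 7.88 = 0.8807.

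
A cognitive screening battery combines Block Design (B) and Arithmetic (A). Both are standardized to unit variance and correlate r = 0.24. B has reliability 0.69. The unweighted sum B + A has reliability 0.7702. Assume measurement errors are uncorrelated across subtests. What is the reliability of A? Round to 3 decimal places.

0.740

Var(B+A) = 2 + 2·0.24 = 2.480.
True-score variance = ρ_B + ρ_A + 2·0.24, so 0.7702 = (0.69 + ρ_A + 0.48) / 2.480.
ρ_A = 0.7702·2.480 − 0.69 − 0.48 = 0.740.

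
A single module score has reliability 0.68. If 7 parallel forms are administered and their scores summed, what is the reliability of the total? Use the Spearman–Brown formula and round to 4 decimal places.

ρ_k = kρ / (1 + (k−1)ρ) = 7·0.68 / (1 + 6·0.68) = 4.760 / 5.080 = 0.9370.

0.9370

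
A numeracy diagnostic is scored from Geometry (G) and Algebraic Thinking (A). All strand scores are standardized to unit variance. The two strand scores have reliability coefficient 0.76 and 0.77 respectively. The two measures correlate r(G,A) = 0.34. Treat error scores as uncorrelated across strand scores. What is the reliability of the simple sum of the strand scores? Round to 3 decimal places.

Var(G+A) = 2 + 2·[0.34] = 2 + 0.68 = 2.68.
Because errors are independent across components, Cov(Tᵢ,Tⱼ) = Cov(Xᵢ,Xⱼ); the off-diagonal part of the true-score variance is the same as above.
True-score variance = [0.76 + 0.77] + 0.68 = 1.53 + 0.68 = 2.21.
Reliability = 2.21 / 2.68 = 0.825.

0.825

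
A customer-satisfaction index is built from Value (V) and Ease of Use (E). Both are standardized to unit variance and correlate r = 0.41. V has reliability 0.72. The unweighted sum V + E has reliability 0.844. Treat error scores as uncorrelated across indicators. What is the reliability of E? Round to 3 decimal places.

0.840

Var(V+E) = 2 + 2·0.41 = 2.820.
True-score variance = ρ_V + ρ_E + 2·0.41, so 0.844 = (0.72 + ρ_E + 0.82) / 2.820.
ρ_E = 0.844·2.820 − 0.72 − 0.82 = 0.840.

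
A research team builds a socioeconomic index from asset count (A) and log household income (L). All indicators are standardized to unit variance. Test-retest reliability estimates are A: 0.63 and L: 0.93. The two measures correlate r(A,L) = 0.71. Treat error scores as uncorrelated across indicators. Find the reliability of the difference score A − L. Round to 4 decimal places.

0.2414

Var(A−L) = 1 + 1 − 2·0.71 = 2 − 1.42 = 0.58.
Under uncorrelated errors the observed covariances equal the true-score covariances, so only the own-variance terms attenuate.
True-score variance = [0.63 + 0.93] − 1.42 = 1.56 − 1.42 = 0.14.
Reliability = 0.14 / 0.58 = 0.2414.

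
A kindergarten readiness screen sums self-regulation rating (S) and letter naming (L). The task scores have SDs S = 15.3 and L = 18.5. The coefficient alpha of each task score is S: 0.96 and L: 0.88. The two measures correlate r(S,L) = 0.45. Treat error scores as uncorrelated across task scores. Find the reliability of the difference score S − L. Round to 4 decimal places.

Var(S−L) = 15.3² + 18.5² − 2·15.3·18.5·0.45 = 576.34 − 254.745 = 321.595.
Because errors are independent across components, Cov(Tᵢ,Tⱼ) = Cov(Xᵢ,Xⱼ); the off-diagonal part of the true-score variance is the same as above.
True-score variance = [15.3²·0.96 + 18.5²·0.88] − 254.745 = 525.906 − 254.745 = 271.161.
Reliability = 271.161 / 321.595 = 0.8432.

0.8432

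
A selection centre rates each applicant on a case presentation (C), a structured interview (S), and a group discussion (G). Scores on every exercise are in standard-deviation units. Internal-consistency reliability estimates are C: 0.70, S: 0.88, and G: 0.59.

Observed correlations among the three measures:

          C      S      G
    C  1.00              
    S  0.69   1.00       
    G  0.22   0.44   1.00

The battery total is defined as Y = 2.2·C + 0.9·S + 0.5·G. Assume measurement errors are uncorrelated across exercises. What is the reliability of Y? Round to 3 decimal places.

0.826

Var(Y) = 2.2² + 0.9² + 0.5² + 2·[1.98·0.69 + 1.1·0.22 + 0.45·0.44] = 5.9 + 3.6124 = 9.5124.
Under uncorrelated errors the observed covariances equal the true-score covariances, so only the own-variance terms attenuate.
True-score variance = [2.2²·0.70 + 0.9²·0.88 + 0.5²·0.59] + 3.6124 = 4.2483 + 3.6124 = 7.8607.
Reliability = 7.8607 / 9.5124 = 0.826.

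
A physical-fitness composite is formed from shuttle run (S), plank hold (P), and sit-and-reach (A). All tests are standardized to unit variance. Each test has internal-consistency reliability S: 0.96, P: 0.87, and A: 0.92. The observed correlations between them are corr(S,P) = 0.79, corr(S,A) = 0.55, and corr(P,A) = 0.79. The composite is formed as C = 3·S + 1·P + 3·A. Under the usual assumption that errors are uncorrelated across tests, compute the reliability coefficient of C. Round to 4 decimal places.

0.9685

Var(C) = 3² + 1 + 3² + 2·[3·0.79 + 9·0.55 + 3·0.79] = 19 + 19.38 = 38.38.
With uncorrelated errors the cross-covariances are all true-score covariance, so they carry over unchanged; only the diagonal terms shrink to ρᵢσᵢ².
True-score variance = [3²·0.96 + 0.87 + 3²·0.92] + 19.38 = 17.79 + 19.38 = 37.17.
Reliability = 37.17 / 38.38 = 0.9685.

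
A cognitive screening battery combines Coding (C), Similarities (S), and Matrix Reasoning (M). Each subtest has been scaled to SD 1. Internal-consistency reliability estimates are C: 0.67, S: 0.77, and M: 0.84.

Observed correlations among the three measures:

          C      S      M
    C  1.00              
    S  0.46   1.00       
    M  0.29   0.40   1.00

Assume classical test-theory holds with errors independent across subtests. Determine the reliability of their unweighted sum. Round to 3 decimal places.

Var(C+S+M) = 3 + 2·[0.46 + 0.29 + 0.40] = 3 + 2.3 = 5.3.
Because errors are independent across components, Cov(Tᵢ,Tⱼ) = Cov(Xᵢ,Xⱼ); the off-diagonal part of the true-score variance is the same as above.
True-score variance = [0.67 + 0.77 + 0.84] + 2.3 = 2.28 + 2.3 = 4.58.
Reliability = 4.58 / 5.3 = 0.864.

0.864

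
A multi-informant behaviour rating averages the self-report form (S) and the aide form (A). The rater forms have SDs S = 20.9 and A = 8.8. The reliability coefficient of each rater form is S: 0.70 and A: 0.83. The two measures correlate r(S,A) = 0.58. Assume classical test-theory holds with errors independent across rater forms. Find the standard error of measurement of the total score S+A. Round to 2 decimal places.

Var(total) = 514.25 + 213.347 = 727.597.
True-score variance = 370.042 + 213.347 = 583.389, so reliability = 0.8018.
Error variance = 727.597 − 583.389 = 144.208; SEM = √144.208 = 12.01.

12.01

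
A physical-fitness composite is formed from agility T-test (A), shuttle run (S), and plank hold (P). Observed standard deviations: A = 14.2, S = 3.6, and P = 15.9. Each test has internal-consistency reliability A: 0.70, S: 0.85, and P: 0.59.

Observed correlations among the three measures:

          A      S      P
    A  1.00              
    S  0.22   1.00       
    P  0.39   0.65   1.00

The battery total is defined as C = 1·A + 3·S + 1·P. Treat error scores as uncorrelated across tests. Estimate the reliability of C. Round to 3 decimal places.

Var(C) = 14.2² + 3²·3.6² + 15.9² + 2·[3·14.2·3.6·0.22 + 14.2·15.9·0.39 + 3·3.6·15.9·0.65] = 571.09 + 466.823 = 1037.91.
Under uncorrelated errors the observed covariances equal the true-score covariances, so only the own-variance terms attenuate.
True-score variance = [14.2²·0.70 + 3²·3.6²·0.85 + 15.9²·0.59] + 466.823 = 389.45 + 466.823 = 856.273.
Reliability = 856.273 / 1037.91 = 0.825.

0.825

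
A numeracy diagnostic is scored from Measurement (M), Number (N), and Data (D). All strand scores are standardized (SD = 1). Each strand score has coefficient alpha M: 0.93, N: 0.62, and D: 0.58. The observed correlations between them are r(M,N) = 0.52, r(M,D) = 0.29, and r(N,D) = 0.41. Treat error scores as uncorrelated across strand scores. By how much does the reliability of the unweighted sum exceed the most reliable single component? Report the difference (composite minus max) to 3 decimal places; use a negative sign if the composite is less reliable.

-0.090

Var(sum) = 3 + 2.44 = 5.44; true-score variance = 2.13 + 2.44 = 4.57; composite reliability = 0.8401.
Max component reliability = 0.9300.
Difference = 0.8401 − 0.9300 = -0.090.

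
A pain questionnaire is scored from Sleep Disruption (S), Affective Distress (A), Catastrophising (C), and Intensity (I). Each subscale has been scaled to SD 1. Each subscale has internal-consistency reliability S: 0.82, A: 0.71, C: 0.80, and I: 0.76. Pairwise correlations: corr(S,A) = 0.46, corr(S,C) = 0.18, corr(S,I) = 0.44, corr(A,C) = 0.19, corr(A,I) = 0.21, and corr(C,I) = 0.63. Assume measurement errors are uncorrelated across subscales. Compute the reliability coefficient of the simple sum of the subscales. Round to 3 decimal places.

Var(S+A+C+I) = 4 + 2·[0.46 + 0.18 + 0.44 + 0.19 + 0.21 + 0.63] = 4 + 4.22 = 8.22.
With uncorrelated errors the cross-covariances are all true-score covariance, so they carry over unchanged; only the diagonal terms shrink to ρᵢσᵢ².
True-score variance = [0.82 + 0.71 + 0.80 + 0.76] + 4.22 = 3.09 + 4.22 = 7.31.
Reliability = 7.31 / 8.22 = 0.889.

0.889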